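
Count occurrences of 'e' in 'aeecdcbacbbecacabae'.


Scanning 'aeecdcbacbbecacabae' for 'e':
  Position 1: 'e' -> MATCH (count: 1)
  Position 2: 'e' -> MATCH (count: 2)
  Position 11: 'e' -> MATCH (count: 3)
  Position 18: 'e' -> MATCH (count: 4)
Total occurrences of 'e': 4

4


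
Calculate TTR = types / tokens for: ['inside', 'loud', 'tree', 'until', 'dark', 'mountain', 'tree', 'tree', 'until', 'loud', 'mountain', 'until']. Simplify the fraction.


Tokens: 12
Unique types: ('dark', 'inside', 'loud', 'mountain', 'tree', 'until') = 6
TTR = 6/12
Simplify: divide both by 6 -> 1/2
TTR = 1/2

1/2


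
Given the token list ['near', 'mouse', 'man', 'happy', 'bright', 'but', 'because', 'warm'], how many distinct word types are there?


Listing all tokens and tracking unique types:
  Token 1: 'near' -> NEW (unique so far: 1)
  Token 2: 'mouse' -> NEW (unique so far: 2)
  Token 3: 'man' -> NEW (unique so far: 3)
  Token 4: 'happy' -> NEW (unique so far: 4)
  Token 5: 'bright' -> NEW (unique so far: 5)
  Token 6: 'but' -> NEW (unique so far: 6)
  Token 7: 'because' -> NEW (unique so far: 7)
  Token 8: 'warm' -> NEW (unique so far: 8)
Unique types: ('because', 'bright', 'but', 'happy', 'man', 'mouse', 'near', 'warm')
Vocabulary size: 8

8


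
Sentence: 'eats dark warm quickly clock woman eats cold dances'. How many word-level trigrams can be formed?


Word trigrams from [9] words:
  Trigram 1: (eats dark warm)
  Trigram 2: (dark warm quickly)
  Trigram 3: (warm quickly clock)
  Trigram 4: (quickly clock woman)
  Trigram 5: (clock woman eats)
  Trigram 6: (woman eats cold)
  Trigram 7: (eats cold dances)
Total word trigrams: 9 - 2 = 7

7


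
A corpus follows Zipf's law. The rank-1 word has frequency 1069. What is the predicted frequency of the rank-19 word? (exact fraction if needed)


Zipf's law: freq(rank) = f1 / rank
f1 = 1069, rank = 19
freq = 1069 / 19
GCD(1069, 19) = 1
Simplified: 1069/19

1069/19


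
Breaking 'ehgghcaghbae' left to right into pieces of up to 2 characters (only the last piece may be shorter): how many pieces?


'ehgghcaghbae' has 12 characters.
Chunking with max size 2:
  Chunk 1: 'eh' (positions 0-1)
  Chunk 2: 'gg' (positions 2-3)
  Chunk 3: 'hc' (positions 4-5)
  Chunk 4: 'ag' (positions 6-7)
  Chunk 5: 'hb' (positions 8-9)
  Chunk 6: 'ae' (positions 10-11)
Total chunks: ceil(12 / 2) = 6

6


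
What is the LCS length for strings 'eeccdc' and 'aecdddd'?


DP table for LCS of 'eeccdc' and 'aecdddd':
       a  e  c  d  d  d  d
    0  0  0  0  0  0  0  0
  e 0  0  1  1  1  1  1  1
  e 0  0  1  1  1  1  1  1
  c 0  0  1  2  2  2  2  2
  c 0  0  1  2  2  2  2  2
  d 0  0  1  2  3  3  3  3
  c 0  0  1  2  3  3  3  3
LCS: 'ecd'
LCS length = 3

3


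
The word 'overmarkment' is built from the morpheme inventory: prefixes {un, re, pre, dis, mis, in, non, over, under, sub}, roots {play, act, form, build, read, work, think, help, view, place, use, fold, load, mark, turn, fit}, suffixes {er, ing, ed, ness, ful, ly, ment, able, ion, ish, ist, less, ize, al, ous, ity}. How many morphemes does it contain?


Segmenting 'overmarkment' against the inventory:
  'over' -> prefix (morpheme 1)
  'mark' -> root (morpheme 2)
  'ment' -> suffix (morpheme 3)
Total morphemes: 3

3


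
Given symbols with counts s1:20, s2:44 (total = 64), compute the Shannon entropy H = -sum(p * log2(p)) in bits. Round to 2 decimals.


Computing entropy H = -sum(p_i * log2(p_i)):
  s1: p = 20/64 = 0.3125, -p*log2(p) = 0.5244
  s2: p = 44/64 = 0.6875, -p*log2(p) = 0.3716
H = sum of terms = 0.8960
Rounded to 2 decimals: 0.90

0.90


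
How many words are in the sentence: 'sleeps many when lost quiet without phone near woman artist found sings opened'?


Counting words by splitting on spaces:
  Word 1: 'sleeps'
  Word 2: 'many'
  Word 3: 'when'
  Word 4: 'lost'
  Word 5: 'quiet'
  Word 6: 'without'
  Word 7: 'phone'
  Word 8: 'near'
  Word 9: 'woman'
  Word 10: 'artist'
  Word 11: 'found'
  Word 12: 'sings'
  Word 13: 'opened'
Total words: 13

13


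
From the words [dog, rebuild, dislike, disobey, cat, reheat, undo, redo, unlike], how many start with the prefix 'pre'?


Checking each word for prefix 'pre':
  'dog' -> no (count: 0)
  'rebuild' -> no (count: 0)
  'dislike' -> no (count: 0)
  'disobey' -> no (count: 0)
  'cat' -> no (count: 0)
  'reheat' -> no (count: 0)
  'undo' -> no (count: 0)
  'redo' -> no (count: 0)
  'unlike' -> no (count: 0)
Total with prefix 'pre': 0

0


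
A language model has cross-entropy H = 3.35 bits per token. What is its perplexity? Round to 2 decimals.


Perplexity formula: PP = 2^H
H = 3.35
PP = 2^3.35
Decompose: 2^3.35 = 2^3 * 2^0.35
2^3 = 8, 2^0.35 ~ 1.2745606
PP ~ 8 * 1.2745606 = 10.1964848
Rounded to 2 decimals: 10.20

10.20


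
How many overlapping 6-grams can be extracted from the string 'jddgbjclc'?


String 'jddgbjclc' has length L = 9.
Number of overlapping n-grams = L - n + 1
Substituting: 9 - 6 + 1 = 4

4


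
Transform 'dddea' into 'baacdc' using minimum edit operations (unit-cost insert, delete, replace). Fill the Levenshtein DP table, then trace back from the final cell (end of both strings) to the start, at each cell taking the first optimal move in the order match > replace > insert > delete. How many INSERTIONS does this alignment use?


Edit distance = 6. Backtracking from cell (5, 6) with preference match > replace > insert > delete,
then listing the resulting alignment 'dddea' -> 'baacdc' left to right:
  Step 1: insert 'b' [insertion #1]
  Step 2: replace d->a
  Step 3: replace d->a
  Step 4: replace d->c
  Step 5: replace e->d
  Step 6: replace a->c
Total insertions: 1

1


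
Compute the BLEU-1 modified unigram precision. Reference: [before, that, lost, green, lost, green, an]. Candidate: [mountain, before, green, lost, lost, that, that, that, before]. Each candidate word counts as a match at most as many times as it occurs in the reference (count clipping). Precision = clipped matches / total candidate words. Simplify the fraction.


Reference word counts: {'an': 1, 'before': 1, 'green': 2, 'lost': 2, 'that': 1}
Checking each candidate word (with clipping):
  'mountain' -> not in reference -> no match (matches: 0)
  'before' -> in reference (ref count 1, used 1/1) -> match (matches: 1)
  'green' -> in reference (ref count 2, used 1/2) -> match (matches: 2)
  'lost' -> in reference (ref count 2, used 1/2) -> match (matches: 3)
  'lost' -> in reference (ref count 2, used 2/2) -> match (matches: 4)
  'that' -> in reference (ref count 1, used 1/1) -> match (matches: 5)
  'that' -> ref count 1 already used up (1/1) -> clipped, no match (matches: 5)
  'that' -> ref count 1 already used up (1/1) -> clipped, no match (matches: 5)
  'before' -> ref count 1 already used up (1/1) -> clipped, no match (matches: 5)
Clipped matches: 5, Candidate length: 9
Precision = 5/9

5/9


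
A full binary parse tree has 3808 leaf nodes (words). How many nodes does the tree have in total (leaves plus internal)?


Leaf nodes (terminals): 3808
Internal nodes = n - 1 = 3808 - 1 = 3807
Total = leaves + internal = 3808 + 3807 = 7615

7615


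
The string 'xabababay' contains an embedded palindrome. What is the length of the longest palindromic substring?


Scanning 'xabababay' for palindromic substrings.
Substring at positions 1-7: 'abababa'.
Check: reverse('abababa') = 'abababa' -> palindrome confirmed.
Neighbouring characters ('x' / 'y') break symmetry, so it cannot extend further.
No longer palindromic substring exists; longest length = 7

7


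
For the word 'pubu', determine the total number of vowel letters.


Scanning each character of 'pubu':
  Position 1: 'p' -> consonant (running count: 0)
  Position 2: 'u' -> vowel (running count: 1)
  Position 3: 'b' -> consonant (running count: 1)
  Position 4: 'u' -> vowel (running count: 2)
Total vowels: 2

2


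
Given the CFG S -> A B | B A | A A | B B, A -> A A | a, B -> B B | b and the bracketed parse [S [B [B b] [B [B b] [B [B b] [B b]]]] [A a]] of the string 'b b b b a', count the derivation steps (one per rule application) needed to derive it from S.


Every bracketed nonterminal node [X ...] in the tree is produced by exactly one rule application.
Reading the tree off as a leftmost derivation:
  Step 1: S  =>  B A   (applied S -> B A)
  Step 2: B A  =>  B B A   (applied B -> B B)
  Step 3: B B A  =>  b B A   (applied B -> b)
  Step 4: b B A  =>  b B B A   (applied B -> B B)
  Step 5: b B B A  =>  b b B A   (applied B -> b)
  Step 6: b b B A  =>  b b B B A   (applied B -> B B)
  Step 7: b b B B A  =>  b b b B A   (applied B -> b)
  Step 8: b b b B A  =>  b b b b A   (applied B -> b)
  Step 9: b b b b A  =>  b b b b a   (applied A -> a)
Final yield: b b b b a
Total rewrite steps: 9

9


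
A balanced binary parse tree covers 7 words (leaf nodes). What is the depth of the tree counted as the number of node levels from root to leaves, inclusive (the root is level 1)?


In a balanced binary tree with n leaves the deepest leaf is ceil(log2(n)) edges below the root,
so counting node levels inclusive of root and leaves gives ceil(log2(n)) + 1 levels.
log2(7) = 2.8074
ceil(2.8074) = 3
levels = 3 + 1 = 4

4


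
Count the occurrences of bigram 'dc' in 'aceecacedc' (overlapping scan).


Scanning 'aceecacedc' for bigram 'dc':
  Position 0: 'ac' -> no
  Position 1: 'ce' -> no
  Position 2: 'ee' -> no
  Position 3: 'ec' -> no
  Position 4: 'ca' -> no
  Position 5: 'ac' -> no
  Position 6: 'ce' -> no
  Position 7: 'ed' -> no
  Position 8: 'dc' -> MATCH
Total matches: 1

1


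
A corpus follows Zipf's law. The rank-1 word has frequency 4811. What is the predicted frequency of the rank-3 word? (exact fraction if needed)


Zipf's law: freq(rank) = f1 / rank
f1 = 4811, rank = 3
freq = 4811 / 3
GCD(4811, 3) = 1
Simplified: 4811/3

4811/3


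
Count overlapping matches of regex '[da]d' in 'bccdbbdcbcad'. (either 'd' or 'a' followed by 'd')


Pattern: [da]d means either 'd' or 'a' followed by 'd'.
Scanning 'bccdbbdcbcad' position-by-position:
  Pos 0: window 'bc' -> no
  Pos 1: window 'cc' -> no
  Pos 2: window 'cd' -> no
  Pos 3: window 'db' -> no
  Pos 4: window 'bb' -> no
  Pos 5: window 'bd' -> no
  Pos 6: window 'dc' -> no
  Pos 7: window 'cb' -> no
  Pos 8: window 'bc' -> no
  Pos 9: window 'ca' -> no
  Pos 10: window 'ad' -> MATCH
  Pos 11: window 'd' -> no
Total matches: 1

1


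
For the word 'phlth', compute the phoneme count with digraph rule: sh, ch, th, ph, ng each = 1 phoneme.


Parsing 'phlth' greedily, digraphs first:
  'ph' -> digraph (1 consonant phoneme) (phonemes so far: 1)
  'l' -> consonant phoneme (phonemes so far: 2)
  'th' -> digraph (1 consonant phoneme) (phonemes so far: 3)
Total phonemes: 3

3


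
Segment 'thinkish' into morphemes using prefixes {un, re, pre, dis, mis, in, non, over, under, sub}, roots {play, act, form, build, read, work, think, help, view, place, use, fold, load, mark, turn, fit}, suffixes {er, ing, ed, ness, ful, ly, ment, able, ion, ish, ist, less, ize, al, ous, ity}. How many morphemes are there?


Segmenting 'thinkish' against the inventory:
  'think' -> root (morpheme 1)
  'ish' -> suffix (morpheme 2)
Total morphemes: 2

2


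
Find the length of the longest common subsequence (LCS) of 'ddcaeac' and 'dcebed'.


DP table for LCS of 'ddcaeac' and 'dcebed':
       d  c  e  b  e  d
    0  0  0  0  0  0  0
  d 0  1  1  1  1  1  1
  d 0  1  1  1  1  1  2
  c 0  1  2  2  2  2  2
  a 0  1  2  2  2  2  2
  e 0  1  2  3  3  3  3
  a 0  1  2  3  3  3  3
  c 0  1  2  3  3  3  3
LCS: 'dce'
LCS length = 3

3


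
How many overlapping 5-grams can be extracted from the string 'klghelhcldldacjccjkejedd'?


String 'klghelhcldldacjccjkejedd' has length L = 24.
Number of overlapping n-grams = L - n + 1
Substituting: 24 - 5 + 1 = 20

20


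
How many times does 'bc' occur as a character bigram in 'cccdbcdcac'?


Scanning 'cccdbcdcac' for bigram 'bc':
  Position 0: 'cc' -> no
  Position 1: 'cc' -> no
  Position 2: 'cd' -> no
  Position 3: 'db' -> no
  Position 4: 'bc' -> MATCH
  Position 5: 'cd' -> no
  Position 6: 'dc' -> no
  Position 7: 'ca' -> no
  Position 8: 'ac' -> no
Total matches: 1

1


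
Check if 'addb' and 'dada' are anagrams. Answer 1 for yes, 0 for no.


Sort characters of 'addb': 'abdd'
Sort characters of 'dada': 'aadd'
Sorted forms differ -> they are NOT anagrams
Result: 0

0


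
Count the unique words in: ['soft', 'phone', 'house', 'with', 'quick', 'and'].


Listing all tokens and tracking unique types:
  Token 1: 'soft' -> NEW (unique so far: 1)
  Token 2: 'phone' -> NEW (unique so far: 2)
  Token 3: 'house' -> NEW (unique so far: 3)
  Token 4: 'with' -> NEW (unique so far: 4)
  Token 5: 'quick' -> NEW (unique so far: 5)
  Token 6: 'and' -> NEW (unique so far: 6)
Unique types: ('and', 'house', 'phone', 'quick', 'soft', 'with')
Vocabulary size: 6

6


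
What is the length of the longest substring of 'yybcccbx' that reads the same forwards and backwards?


Scanning 'yybcccbx' for palindromic substrings.
Substring at positions 2-6: 'bcccb'.
Check: reverse('bcccb') = 'bcccb' -> palindrome confirmed.
Neighbouring characters ('y' / 'x') break symmetry, so it cannot extend further.
No longer palindromic substring exists; longest length = 5

5


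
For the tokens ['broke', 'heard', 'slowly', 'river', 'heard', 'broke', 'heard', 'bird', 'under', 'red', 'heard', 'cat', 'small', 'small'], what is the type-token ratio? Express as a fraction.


Tokens: 14
Unique types: ('bird', 'broke', 'cat', 'heard', 'red', 'river', 'slowly', 'small', 'under') = 9
TTR = 9/14
Already in lowest terms.

9/14


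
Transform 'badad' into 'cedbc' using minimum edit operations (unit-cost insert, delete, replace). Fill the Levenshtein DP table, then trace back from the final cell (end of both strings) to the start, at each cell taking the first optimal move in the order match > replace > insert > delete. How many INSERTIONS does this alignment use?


Edit distance = 4. Backtracking from cell (5, 5) with preference match > replace > insert > delete,
then listing the resulting alignment 'badad' -> 'cedbc' left to right:
  Step 1: replace b->c
  Step 2: replace a->e
  Step 3: keep 'd'
  Step 4: replace a->b
  Step 5: replace d->c
Total insertions: 0

0


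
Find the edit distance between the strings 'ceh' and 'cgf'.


Building DP table for s1='ceh' (len 3) and s2='cgf' (len 3):
       c  g  f
    0  1  2  3
  c 1  0  1  2
  e 2  1  1  2
  h 3  2  2  2
Edit distance = dp[3][3] = 2

2


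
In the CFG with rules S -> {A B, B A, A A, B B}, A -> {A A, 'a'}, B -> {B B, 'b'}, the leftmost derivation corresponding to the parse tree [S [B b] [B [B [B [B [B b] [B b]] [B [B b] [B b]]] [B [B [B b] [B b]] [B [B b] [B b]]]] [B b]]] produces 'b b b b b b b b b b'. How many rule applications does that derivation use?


Every bracketed nonterminal node [X ...] in the tree is produced by exactly one rule application.
Reading the tree off as a leftmost derivation:
  Step 1: S  =>  B B   (applied S -> B B)
  Step 2: B B  =>  b B   (applied B -> b)
  Step 3: b B  =>  b B B   (applied B -> B B)
  Step 4: b B B  =>  b B B B   (applied B -> B B)
  Step 5: b B B B  =>  b B B B B   (applied B -> B B)
  Step 6: b B B B B  =>  b B B B B B   (applied B -> B B)
  Step 7: b B B B B B  =>  b b B B B B   (applied B -> b)
  Step 8: b b B B B B  =>  b b b B B B   (applied B -> b)
  Step 9: b b b B B B  =>  b b b B B B B   (applied B -> B B)
  Step 10: b b b B B B B  =>  b b b b B B B   (applied B -> b)
  Step 11: b b b b B B B  =>  b b b b b B B   (applied B -> b)
  Step 12: b b b b b B B  =>  b b b b b B B B   (applied B -> B B)
  Step 13: b b b b b B B B  =>  b b b b b B B B B   (applied B -> B B)
  Step 14: b b b b b B B B B  =>  b b b b b b B B B   (applied B -> b)
  Step 15: b b b b b b B B B  =>  b b b b b b b B B   (applied B -> b)
  Step 16: b b b b b b b B B  =>  b b b b b b b B B B   (applied B -> B B)
  Step 17: b b b b b b b B B B  =>  b b b b b b b b B B   (applied B -> b)
  Step 18: b b b b b b b b B B  =>  b b b b b b b b b B   (applied B -> b)
  Step 19: b b b b b b b b b B  =>  b b b b b b b b b b   (applied B -> b)
Final yield: b b b b b b b b b b
Total rewrite steps: 19

19


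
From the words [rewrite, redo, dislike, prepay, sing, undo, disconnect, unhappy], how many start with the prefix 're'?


Checking each word for prefix 're':
  'rewrite' -> YES, starts with 're' (count: 1)
  'redo' -> YES, starts with 're' (count: 2)
  'dislike' -> no (count: 2)
  'prepay' -> no (count: 2)
  'sing' -> no (count: 2)
  'undo' -> no (count: 2)
  'disconnect' -> no (count: 2)
  'unhappy' -> no (count: 2)
Total with prefix 're': 2

2


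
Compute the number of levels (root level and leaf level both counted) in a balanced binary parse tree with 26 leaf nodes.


In a balanced binary tree with n leaves the deepest leaf is ceil(log2(n)) edges below the root,
so counting node levels inclusive of root and leaves gives ceil(log2(n)) + 1 levels.
log2(26) = 4.7004
ceil(4.7004) = 5
levels = 5 + 1 = 6

6


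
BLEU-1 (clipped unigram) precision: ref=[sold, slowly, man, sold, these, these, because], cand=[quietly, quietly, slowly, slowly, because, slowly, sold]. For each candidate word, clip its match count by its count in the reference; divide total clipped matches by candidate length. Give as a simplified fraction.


Reference word counts: {'because': 1, 'man': 1, 'slowly': 1, 'sold': 2, 'these': 2}
Checking each candidate word (with clipping):
  'quietly' -> not in reference -> no match (matches: 0)
  'quietly' -> not in reference -> no match (matches: 0)
  'slowly' -> in reference (ref count 1, used 1/1) -> match (matches: 1)
  'slowly' -> ref count 1 already used up (1/1) -> clipped, no match (matches: 1)
  'because' -> in reference (ref count 1, used 1/1) -> match (matches: 2)
  'slowly' -> ref count 1 already used up (1/1) -> clipped, no match (matches: 2)
  'sold' -> in reference (ref count 2, used 1/2) -> match (matches: 3)
Clipped matches: 3, Candidate length: 7
Precision = 3/7

3/7


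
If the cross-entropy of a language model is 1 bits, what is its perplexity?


Perplexity formula: PP = 2^H
H = 1
PP = 2^1
Steps: 2^1 = 2
PP = 2

2


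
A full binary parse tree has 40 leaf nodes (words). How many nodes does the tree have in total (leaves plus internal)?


Leaf nodes (terminals): 40
Internal nodes = n - 1 = 40 - 1 = 39
Total = leaves + internal = 40 + 39 = 79

79


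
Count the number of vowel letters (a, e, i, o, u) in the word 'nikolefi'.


Scanning each character of 'nikolefi':
  Position 1: 'n' -> consonant (running count: 0)
  Position 2: 'i' -> vowel (running count: 1)
  Position 3: 'k' -> consonant (running count: 1)
  Position 4: 'o' -> vowel (running count: 2)
  Position 5: 'l' -> consonant (running count: 2)
  Position 6: 'e' -> vowel (running count: 3)
  Position 7: 'f' -> consonant (running count: 3)
  Position 8: 'i' -> vowel (running count: 4)
Total vowels: 4

4


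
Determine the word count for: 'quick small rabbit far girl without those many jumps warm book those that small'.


Counting words by splitting on spaces:
  Word 1: 'quick'
  Word 2: 'small'
  Word 3: 'rabbit'
  Word 4: 'far'
  Word 5: 'girl'
  Word 6: 'without'
  Word 7: 'those'
  Word 8: 'many'
  Word 9: 'jumps'
  Word 10: 'warm'
  Word 11: 'book'
  Word 12: 'those'
  Word 13: 'that'
  Word 14: 'small'
Total words: 14

14


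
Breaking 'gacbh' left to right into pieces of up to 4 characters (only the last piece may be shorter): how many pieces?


'gacbh' has 5 characters.
Chunking with max size 4:
  Chunk 1: 'gacb' (positions 0-3)
  Chunk 2: 'h' (positions 4-4)
Total chunks: ceil(5 / 4) = 2

2


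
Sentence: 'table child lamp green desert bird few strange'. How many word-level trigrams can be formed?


Word trigrams from [8] words:
  Trigram 1: (table child lamp)
  Trigram 2: (child lamp green)
  Trigram 3: (lamp green desert)
  Trigram 4: (green desert bird)
  Trigram 5: (desert bird few)
  Trigram 6: (bird few strange)
Total word trigrams: 8 - 2 = 6

6


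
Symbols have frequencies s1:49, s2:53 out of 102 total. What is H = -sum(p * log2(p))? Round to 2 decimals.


Computing entropy H = -sum(p_i * log2(p_i)):
  s1: p = 49/102 = 0.4804, -p*log2(p) = 0.5081
  s2: p = 53/102 = 0.5196, -p*log2(p) = 0.4908
H = sum of terms = 0.9989
Rounded to 2 decimals: 1.00

1.00


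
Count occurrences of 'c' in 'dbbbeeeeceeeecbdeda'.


Scanning 'dbbbeeeeceeeecbdeda' for 'c':
  Position 8: 'c' -> MATCH (count: 1)
  Position 13: 'c' -> MATCH (count: 2)
Total occurrences of 'c': 2

2


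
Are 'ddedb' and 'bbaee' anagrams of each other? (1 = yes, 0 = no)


Sort characters of 'ddedb': 'bddde'
Sort characters of 'bbaee': 'abbee'
Sorted forms differ -> they are NOT anagrams
Result: 0

0


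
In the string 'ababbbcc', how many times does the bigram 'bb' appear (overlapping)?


Scanning 'ababbbcc' for bigram 'bb':
  Position 0: 'ab' -> no
  Position 1: 'ba' -> no
  Position 2: 'ab' -> no
  Position 3: 'bb' -> MATCH
  Position 4: 'bb' -> MATCH
  Position 5: 'bc' -> no
  Position 6: 'cc' -> no
Total matches: 2

2


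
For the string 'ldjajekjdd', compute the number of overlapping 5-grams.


String 'ldjajekjdd' has length L = 10.
Number of overlapping n-grams = L - n + 1
Substituting: 10 - 5 + 1 = 6

6


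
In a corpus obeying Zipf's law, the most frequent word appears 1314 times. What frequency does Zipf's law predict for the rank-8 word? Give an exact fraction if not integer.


Zipf's law: freq(rank) = f1 / rank
f1 = 1314, rank = 8
freq = 1314 / 8
GCD(1314, 8) = 2
Simplified: 657/4

657/4


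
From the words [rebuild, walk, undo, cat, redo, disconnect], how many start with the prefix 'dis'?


Checking each word for prefix 'dis':
  'rebuild' -> no (count: 0)
  'walk' -> no (count: 0)
  'undo' -> no (count: 0)
  'cat' -> no (count: 0)
  'redo' -> no (count: 0)
  'disconnect' -> YES, starts with 'dis' (count: 1)
Total with prefix 'dis': 1

1


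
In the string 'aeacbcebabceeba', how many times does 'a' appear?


Scanning 'aeacbcebabceeba' for 'a':
  Position 0: 'a' -> MATCH (count: 1)
  Position 2: 'a' -> MATCH (count: 2)
  Position 8: 'a' -> MATCH (count: 3)
  Position 14: 'a' -> MATCH (count: 4)
Total occurrences of 'a': 4

4


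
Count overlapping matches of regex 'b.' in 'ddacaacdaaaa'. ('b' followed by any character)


Pattern: b. means 'b' followed by any character.
Scanning 'ddacaacdaaaa' position-by-position:
  Pos 0: window 'dd' -> no
  Pos 1: window 'da' -> no
  Pos 2: window 'ac' -> no
  Pos 3: window 'ca' -> no
  Pos 4: window 'aa' -> no
  Pos 5: window 'ac' -> no
  Pos 6: window 'cd' -> no
  Pos 7: window 'da' -> no
  Pos 8: window 'aa' -> no
  Pos 9: window 'aa' -> no
  Pos 10: window 'aa' -> no
  Pos 11: window 'a' -> no
Total matches: 0

0


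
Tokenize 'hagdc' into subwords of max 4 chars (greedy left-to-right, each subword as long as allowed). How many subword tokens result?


'hagdc' has 5 characters.
Chunking with max size 4:
  Chunk 1: 'hagd' (positions 0-3)
  Chunk 2: 'c' (positions 4-4)
Total chunks: ceil(5 / 4) = 2

2


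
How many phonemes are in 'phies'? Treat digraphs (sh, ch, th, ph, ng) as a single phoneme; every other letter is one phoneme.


Parsing 'phies' greedily, digraphs first:
  'ph' -> digraph (1 consonant phoneme) (phonemes so far: 1)
  'i' -> vowel phoneme (phonemes so far: 2)
  'e' -> vowel phoneme (phonemes so far: 3)
  's' -> consonant phoneme (phonemes so far: 4)
Total phonemes: 4

4


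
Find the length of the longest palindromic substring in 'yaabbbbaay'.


Scanning 'yaabbbbaay' for palindromic substrings.
Substring at positions 0-9: 'yaabbbbaay'.
Check: reverse('yaabbbbaay') = 'yaabbbbaay' -> palindrome confirmed.
No longer palindromic substring exists; longest length = 10

10


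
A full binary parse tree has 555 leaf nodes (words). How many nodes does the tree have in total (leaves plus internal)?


Leaf nodes (terminals): 555
Internal nodes = n - 1 = 555 - 1 = 554
Total = leaves + internal = 555 + 554 = 1109

1109


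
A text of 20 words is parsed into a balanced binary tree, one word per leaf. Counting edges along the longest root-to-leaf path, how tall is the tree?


In a balanced binary tree with n leaves the deepest leaf is ceil(log2(n)) edges below the root.
log2(20) = 4.3219
ceil(4.3219) = 5
height (edges) = 5

5


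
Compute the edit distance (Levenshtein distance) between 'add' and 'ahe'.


Building DP table for s1='add' (len 3) and s2='ahe' (len 3):
       a  h  e
    0  1  2  3
  a 1  0  1  2
  d 2  1  1  2
  d 3  2  2  2
Edit distance = dp[3][3] = 2

2


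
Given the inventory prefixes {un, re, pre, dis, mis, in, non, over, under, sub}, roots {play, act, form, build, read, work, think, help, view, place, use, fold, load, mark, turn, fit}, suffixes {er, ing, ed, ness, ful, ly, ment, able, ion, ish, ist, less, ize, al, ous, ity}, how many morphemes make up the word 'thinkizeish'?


Segmenting 'thinkizeish' against the inventory:
  'think' -> root (morpheme 1)
  'ize' -> suffix (morpheme 2)
  'ish' -> suffix (morpheme 3)
Total morphemes: 3

3


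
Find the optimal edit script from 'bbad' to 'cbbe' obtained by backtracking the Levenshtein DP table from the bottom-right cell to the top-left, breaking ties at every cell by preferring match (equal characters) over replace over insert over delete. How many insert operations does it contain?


Edit distance = 3. Backtracking from cell (4, 4) with preference match > replace > insert > delete,
then listing the resulting alignment 'bbad' -> 'cbbe' left to right:
  Step 1: replace b->c
  Step 2: keep 'b'
  Step 3: replace a->b
  Step 4: replace d->e
Total insertions: 0

0


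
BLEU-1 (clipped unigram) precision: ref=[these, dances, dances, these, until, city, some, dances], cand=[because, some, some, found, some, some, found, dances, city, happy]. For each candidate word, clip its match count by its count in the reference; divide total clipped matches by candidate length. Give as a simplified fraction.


Reference word counts: {'city': 1, 'dances': 3, 'some': 1, 'these': 2, 'until': 1}
Checking each candidate word (with clipping):
  'because' -> not in reference -> no match (matches: 0)
  'some' -> in reference (ref count 1, used 1/1) -> match (matches: 1)
  'some' -> ref count 1 already used up (1/1) -> clipped, no match (matches: 1)
  'found' -> not in reference -> no match (matches: 1)
  'some' -> ref count 1 already used up (1/1) -> clipped, no match (matches: 1)
  'some' -> ref count 1 already used up (1/1) -> clipped, no match (matches: 1)
  'found' -> not in reference -> no match (matches: 1)
  'dances' -> in reference (ref count 3, used 1/3) -> match (matches: 2)
  'city' -> in reference (ref count 1, used 1/1) -> match (matches: 3)
  'happy' -> not in reference -> no match (matches: 3)
Clipped matches: 3, Candidate length: 10
Precision = 3/10

3/10


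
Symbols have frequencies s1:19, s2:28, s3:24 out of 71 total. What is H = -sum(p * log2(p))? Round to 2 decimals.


Computing entropy H = -sum(p_i * log2(p_i)):
  s1: p = 19/71 = 0.2676, -p*log2(p) = 0.5089
  s2: p = 28/71 = 0.3944, -p*log2(p) = 0.5294
  s3: p = 24/71 = 0.3380, -p*log2(p) = 0.5289
H = sum of terms = 1.5672
Rounded to 2 decimals: 1.57

1.57


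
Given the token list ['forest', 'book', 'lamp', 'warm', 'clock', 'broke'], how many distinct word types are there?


Listing all tokens and tracking unique types:
  Token 1: 'forest' -> NEW (unique so far: 1)
  Token 2: 'book' -> NEW (unique so far: 2)
  Token 3: 'lamp' -> NEW (unique so far: 3)
  Token 4: 'warm' -> NEW (unique so far: 4)
  Token 5: 'clock' -> NEW (unique so far: 5)
  Token 6: 'broke' -> NEW (unique so far: 6)
Unique types: ('book', 'broke', 'clock', 'forest', 'lamp', 'warm')
Vocabulary size: 6

6


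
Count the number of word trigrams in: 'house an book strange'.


Word trigrams from [4] words:
  Trigram 1: (house an book)
  Trigram 2: (an book strange)
Total word trigrams: 4 - 2 = 2

2


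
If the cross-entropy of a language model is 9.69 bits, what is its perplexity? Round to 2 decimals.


Perplexity formula: PP = 2^H
H = 9.69
PP = 2^9.69
Decompose: 2^9.69 = 2^9 * 2^0.69
2^9 = 512, 2^0.69 ~ 1.6132835
PP ~ 512 * 1.6132835 = 826.0011520
Rounded to 2 decimals: 826.00

826.00


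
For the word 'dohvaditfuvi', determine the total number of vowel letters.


Scanning each character of 'dohvaditfuvi':
  Position 1: 'd' -> consonant (running count: 0)
  Position 2: 'o' -> vowel (running count: 1)
  Position 3: 'h' -> consonant (running count: 1)
  Position 4: 'v' -> consonant (running count: 1)
  Position 5: 'a' -> vowel (running count: 2)
  Position 6: 'd' -> consonant (running count: 2)
  Position 7: 'i' -> vowel (running count: 3)
  Position 8: 't' -> consonant (running count: 3)
  Position 9: 'f' -> consonant (running count: 3)
  Position 10: 'u' -> vowel (running count: 4)
  Position 11: 'v' -> consonant (running count: 4)
  Position 12: 'i' -> vowel (running count: 5)
Total vowels: 5

5


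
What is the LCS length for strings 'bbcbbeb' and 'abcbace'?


DP table for LCS of 'bbcbbeb' and 'abcbace':
       a  b  c  b  a  c  e
    0  0  0  0  0  0  0  0
  b 0  0  1  1  1  1  1  1
  b 0  0  1  1  2  2  2  2
  c 0  0  1  2  2  2  3  3
  b 0  0  1  2  3  3  3  3
  b 0  0  1  2  3  3  3  3
  e 0  0  1  2  3  3  3  4
  b 0  0  1  2  3  3  3  4
LCS: 'bbce'
LCS length = 4

4


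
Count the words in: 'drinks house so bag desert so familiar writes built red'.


Counting words by splitting on spaces:
  Word 1: 'drinks'
  Word 2: 'house'
  Word 3: 'so'
  Word 4: 'bag'
  Word 5: 'desert'
  Word 6: 'so'
  Word 7: 'familiar'
  Word 8: 'writes'
  Word 9: 'built'
  Word 10: 'red'
Total words: 10

10


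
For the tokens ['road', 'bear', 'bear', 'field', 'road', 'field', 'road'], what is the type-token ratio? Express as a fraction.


Tokens: 7
Unique types: ('bear', 'field', 'road') = 3
TTR = 3/7
Already in lowest terms.

3/7


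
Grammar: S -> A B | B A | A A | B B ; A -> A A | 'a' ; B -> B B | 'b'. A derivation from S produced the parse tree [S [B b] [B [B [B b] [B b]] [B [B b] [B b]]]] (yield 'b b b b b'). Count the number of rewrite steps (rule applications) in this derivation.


Every bracketed nonterminal node [X ...] in the tree is produced by exactly one rule application.
Reading the tree off as a leftmost derivation:
  Step 1: S  =>  B B   (applied S -> B B)
  Step 2: B B  =>  b B   (applied B -> b)
  Step 3: b B  =>  b B B   (applied B -> B B)
  Step 4: b B B  =>  b B B B   (applied B -> B B)
  Step 5: b B B B  =>  b b B B   (applied B -> b)
  Step 6: b b B B  =>  b b b B   (applied B -> b)
  Step 7: b b b B  =>  b b b B B   (applied B -> B B)
  Step 8: b b b B B  =>  b b b b B   (applied B -> b)
  Step 9: b b b b B  =>  b b b b b   (applied B -> b)
Final yield: b b b b b
Total rewrite steps: 9

9


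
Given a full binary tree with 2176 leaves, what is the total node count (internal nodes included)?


Leaf nodes (terminals): 2176
Internal nodes = n - 1 = 2176 - 1 = 2175
Total = leaves + internal = 2176 + 2175 = 4351

4351


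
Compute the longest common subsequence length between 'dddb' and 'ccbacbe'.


DP table for LCS of 'dddb' and 'ccbacbe':
       c  c  b  a  c  b  e
    0  0  0  0  0  0  0  0
  d 0  0  0  0  0  0  0  0
  d 0  0  0  0  0  0  0  0
  d 0  0  0  0  0  0  0  0
  b 0  0  0  1  1  1  1  1
LCS: 'b'
LCS length = 1

1


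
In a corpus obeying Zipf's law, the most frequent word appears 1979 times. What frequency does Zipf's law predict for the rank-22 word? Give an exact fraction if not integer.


Zipf's law: freq(rank) = f1 / rank
f1 = 1979, rank = 22
freq = 1979 / 22
GCD(1979, 22) = 1
Simplified: 1979/22

1979/22


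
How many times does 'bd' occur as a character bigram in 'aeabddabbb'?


Scanning 'aeabddabbb' for bigram 'bd':
  Position 0: 'ae' -> no
  Position 1: 'ea' -> no
  Position 2: 'ab' -> no
  Position 3: 'bd' -> MATCH
  Position 4: 'dd' -> no
  Position 5: 'da' -> no
  Position 6: 'ab' -> no
  Position 7: 'bb' -> no
  Position 8: 'bb' -> no
Total matches: 1

1


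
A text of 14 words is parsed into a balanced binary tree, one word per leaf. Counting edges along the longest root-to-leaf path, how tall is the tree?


In a balanced binary tree with n leaves the deepest leaf is ceil(log2(n)) edges below the root.
log2(14) = 3.8074
ceil(3.8074) = 4
height (edges) = 4

4


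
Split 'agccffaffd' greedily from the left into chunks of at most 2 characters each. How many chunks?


'agccffaffd' has 10 characters.
Chunking with max size 2:
  Chunk 1: 'ag' (positions 0-1)
  Chunk 2: 'cc' (positions 2-3)
  Chunk 3: 'ff' (positions 4-5)
  Chunk 4: 'af' (positions 6-7)
  Chunk 5: 'fd' (positions 8-9)
Total chunks: ceil(10 / 2) = 5

5


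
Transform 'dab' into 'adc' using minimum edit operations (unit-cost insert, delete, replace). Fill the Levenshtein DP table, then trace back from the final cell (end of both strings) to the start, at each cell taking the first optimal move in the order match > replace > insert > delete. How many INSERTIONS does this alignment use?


Edit distance = 3. Backtracking from cell (3, 3) with preference match > replace > insert > delete,
then listing the resulting alignment 'dab' -> 'adc' left to right:
  Step 1: replace d->a
  Step 2: replace a->d
  Step 3: replace b->c
Total insertions: 0

0


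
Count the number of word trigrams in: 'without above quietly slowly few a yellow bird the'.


Word trigrams from [9] words:
  Trigram 1: (without above quietly)
  Trigram 2: (above quietly slowly)
  Trigram 3: (quietly slowly few)
  Trigram 4: (slowly few a)
  Trigram 5: (few a yellow)
  Trigram 6: (a yellow bird)
  Trigram 7: (yellow bird the)
Total word trigrams: 9 - 2 = 7

7


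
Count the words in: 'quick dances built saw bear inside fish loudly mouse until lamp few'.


Counting words by splitting on spaces:
  Word 1: 'quick'
  Word 2: 'dances'
  Word 3: 'built'
  Word 4: 'saw'
  Word 5: 'bear'
  Word 6: 'inside'
  Word 7: 'fish'
  Word 8: 'loudly'
  Word 9: 'mouse'
  Word 10: 'until'
  Word 11: 'lamp'
  Word 12: 'few'
Total words: 12

12


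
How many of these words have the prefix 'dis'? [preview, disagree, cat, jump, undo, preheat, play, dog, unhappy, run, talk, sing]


Checking each word for prefix 'dis':
  'preview' -> no (count: 0)
  'disagree' -> YES, starts with 'dis' (count: 1)
  'cat' -> no (count: 1)
  'jump' -> no (count: 1)
  'undo' -> no (count: 1)
  'preheat' -> no (count: 1)
  'play' -> no (count: 1)
  'dog' -> no (count: 1)
  'unhappy' -> no (count: 1)
  'run' -> no (count: 1)
  'talk' -> no (count: 1)
  'sing' -> no (count: 1)
Total with prefix 'dis': 1

1


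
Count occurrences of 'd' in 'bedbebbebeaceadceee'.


Scanning 'bedbebbebeaceadceee' for 'd':
  Position 2: 'd' -> MATCH (count: 1)
  Position 14: 'd' -> MATCH (count: 2)
Total occurrences of 'd': 2

2


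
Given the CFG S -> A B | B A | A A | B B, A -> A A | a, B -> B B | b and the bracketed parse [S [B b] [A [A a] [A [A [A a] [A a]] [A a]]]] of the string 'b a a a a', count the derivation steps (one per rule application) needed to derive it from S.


Every bracketed nonterminal node [X ...] in the tree is produced by exactly one rule application.
Reading the tree off as a leftmost derivation:
  Step 1: S  =>  B A   (applied S -> B A)
  Step 2: B A  =>  b A   (applied B -> b)
  Step 3: b A  =>  b A A   (applied A -> A A)
  Step 4: b A A  =>  b a A   (applied A -> a)
  Step 5: b a A  =>  b a A A   (applied A -> A A)
  Step 6: b a A A  =>  b a A A A   (applied A -> A A)
  Step 7: b a A A A  =>  b a a A A   (applied A -> a)
  Step 8: b a a A A  =>  b a a a A   (applied A -> a)
  Step 9: b a a a A  =>  b a a a a   (applied A -> a)
Final yield: b a a a a
Total rewrite steps: 9

9


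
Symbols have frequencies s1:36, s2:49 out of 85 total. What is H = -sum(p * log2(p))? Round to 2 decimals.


Computing entropy H = -sum(p_i * log2(p_i)):
  s1: p = 36/85 = 0.4235, -p*log2(p) = 0.5250
  s2: p = 49/85 = 0.5765, -p*log2(p) = 0.4581
H = sum of terms = 0.9831
Rounded to 2 decimals: 0.98

0.98


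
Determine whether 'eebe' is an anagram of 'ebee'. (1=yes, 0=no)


Sort characters of 'eebe': 'beee'
Sort characters of 'ebee': 'beee'
Sorted forms match -> they ARE anagrams
Result: 1

1


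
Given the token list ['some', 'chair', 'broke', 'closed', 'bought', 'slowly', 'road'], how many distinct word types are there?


Listing all tokens and tracking unique types:
  Token 1: 'some' -> NEW (unique so far: 1)
  Token 2: 'chair' -> NEW (unique so far: 2)
  Token 3: 'broke' -> NEW (unique so far: 3)
  Token 4: 'closed' -> NEW (unique so far: 4)
  Token 5: 'bought' -> NEW (unique so far: 5)
  Token 6: 'slowly' -> NEW (unique so far: 6)
  Token 7: 'road' -> NEW (unique so far: 7)
Unique types: ('bought', 'broke', 'chair', 'closed', 'road', 'slowly', 'some')
Vocabulary size: 7

7


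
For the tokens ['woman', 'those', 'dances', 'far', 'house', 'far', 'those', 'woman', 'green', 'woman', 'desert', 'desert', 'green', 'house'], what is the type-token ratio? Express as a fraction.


Tokens: 14
Unique types: ('dances', 'desert', 'far', 'green', 'house', 'those', 'woman') = 7
TTR = 7/14
Simplify: divide both by 7 -> 1/2
TTR = 1/2

1/2


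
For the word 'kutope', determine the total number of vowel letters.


Scanning each character of 'kutope':
  Position 1: 'k' -> consonant (running count: 0)
  Position 2: 'u' -> vowel (running count: 1)
  Position 3: 't' -> consonant (running count: 1)
  Position 4: 'o' -> vowel (running count: 2)
  Position 5: 'p' -> consonant (running count: 2)
  Position 6: 'e' -> vowel (running count: 3)
Total vowels: 3

3


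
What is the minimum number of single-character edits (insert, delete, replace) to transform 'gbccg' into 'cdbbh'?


Building DP table for s1='gbccg' (len 5) and s2='cdbbh' (len 5):
       c  d  b  b  h
    0  1  2  3  4  5
  g 1  1  2  3  4  5
  b 2  2  2  2  3  4
  c 3  2  3  3  3  4
  c 4  3  3  4  4  4
  g 5  4  4  4  5  5
Edit distance = dp[5][5] = 5

5


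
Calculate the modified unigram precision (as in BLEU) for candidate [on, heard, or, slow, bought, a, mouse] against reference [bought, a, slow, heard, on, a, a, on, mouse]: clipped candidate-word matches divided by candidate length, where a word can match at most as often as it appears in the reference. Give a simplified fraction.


Reference word counts: {'a': 3, 'bought': 1, 'heard': 1, 'mouse': 1, 'on': 2, 'slow': 1}
Checking each candidate word (with clipping):
  'on' -> in reference (ref count 2, used 1/2) -> match (matches: 1)
  'heard' -> in reference (ref count 1, used 1/1) -> match (matches: 2)
  'or' -> not in reference -> no match (matches: 2)
  'slow' -> in reference (ref count 1, used 1/1) -> match (matches: 3)
  'bought' -> in reference (ref count 1, used 1/1) -> match (matches: 4)
  'a' -> in reference (ref count 3, used 1/3) -> match (matches: 5)
  'mouse' -> in reference (ref count 1, used 1/1) -> match (matches: 6)
Clipped matches: 6, Candidate length: 7
Precision = 6/7

6/7


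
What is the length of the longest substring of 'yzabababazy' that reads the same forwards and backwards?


Scanning 'yzabababazy' for palindromic substrings.
Substring at positions 0-10: 'yzabababazy'.
Check: reverse('yzabababazy') = 'yzabababazy' -> palindrome confirmed.
No longer palindromic substring exists; longest length = 11

11


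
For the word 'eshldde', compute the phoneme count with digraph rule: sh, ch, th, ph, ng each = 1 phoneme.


Parsing 'eshldde' greedily, digraphs first:
  'e' -> vowel phoneme (phonemes so far: 1)
  'sh' -> digraph (1 consonant phoneme) (phonemes so far: 2)
  'l' -> consonant phoneme (phonemes so far: 3)
  'd' -> consonant phoneme (phonemes so far: 4)
  'd' -> consonant phoneme (phonemes so far: 5)
  'e' -> vowel phoneme (phonemes so far: 6)
Total phonemes: 6

6


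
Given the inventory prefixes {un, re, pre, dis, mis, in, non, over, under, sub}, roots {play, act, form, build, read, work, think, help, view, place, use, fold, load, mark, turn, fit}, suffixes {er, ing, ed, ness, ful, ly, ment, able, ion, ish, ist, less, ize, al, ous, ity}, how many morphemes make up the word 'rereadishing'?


Segmenting 'rereadishing' against the inventory:
  're' -> prefix (morpheme 1)
  'read' -> root (morpheme 2)
  'ish' -> suffix (morpheme 3)
  'ing' -> suffix (morpheme 4)
Total morphemes: 4

4
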